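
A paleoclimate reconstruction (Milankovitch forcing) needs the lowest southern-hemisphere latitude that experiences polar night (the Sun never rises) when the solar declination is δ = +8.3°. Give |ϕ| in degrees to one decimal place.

Polar night requires cos h₀ = −tan ϕ tan δ ≥ 1, i.e. tan ϕ tan δ ≤ −1.
The boundary is |tan ϕ| · |tan δ| = 1, so |ϕ| = 90° − |δ| = 90° − 8.3° = 81.7° in the southern hemisphere.

|ϕ| = 81.7°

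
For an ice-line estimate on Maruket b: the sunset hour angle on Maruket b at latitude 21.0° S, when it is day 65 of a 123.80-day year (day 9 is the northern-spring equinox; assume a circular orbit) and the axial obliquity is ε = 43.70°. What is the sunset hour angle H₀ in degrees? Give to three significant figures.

H₀ = 85.4°

Solar longitude: λ_s = 360° × (65 − 9)/123.80 = 162.843°.
sin δ = sin 43.70° × sin 162.843° = 0.20380, so δ = +11.759°.
cos H₀ = −tan φ · tan δ = −tan(-21.0°) × tan(+11.759°) = 0.0799, so H₀ = 1.4908 rad = 85.42°.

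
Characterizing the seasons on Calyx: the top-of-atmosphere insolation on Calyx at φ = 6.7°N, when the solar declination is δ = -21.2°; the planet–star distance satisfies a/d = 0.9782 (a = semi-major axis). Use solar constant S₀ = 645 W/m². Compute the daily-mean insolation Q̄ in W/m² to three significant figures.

Q̄ ≈ 169 W/m²

cos H₀ = −tan(+6.7°) tan(-21.200°) = 0.0456, H₀ = 1.5252 rad.
Bracket: H₀ sin φ sin δ + cos φ cos δ sin H₀ = 1.5252×0.11667×-0.36162 + 0.99317×0.93232×0.99896 = -0.064349 + 0.924989 = 0.860640.
Inverse-square distance factor (a/d)² = 0.9782² = 0.956875.
Q̄ = (S₀/π) × 0.956875 × [bracket] = (645/π) × 0.956875 × 0.860640 = 169.1 W/m².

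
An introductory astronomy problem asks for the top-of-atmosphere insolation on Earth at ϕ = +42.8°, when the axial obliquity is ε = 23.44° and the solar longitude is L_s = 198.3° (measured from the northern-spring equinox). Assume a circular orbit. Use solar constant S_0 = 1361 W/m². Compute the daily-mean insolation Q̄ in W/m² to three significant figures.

Solar declination: sin δ = sin ε · sin L_s = sin 23.44° × sin 198.3° = -0.12490, so δ = -7.175°.
cos h₀ = −tan(+42.8°) tan(-7.175°) = 0.1166, h₀ = 1.4540 rad.
Bracket: h₀ sin ϕ sin δ + cos ϕ cos δ sin h₀ = 1.4540×0.67944×-0.12490 + 0.73373×0.99217×0.99318 = -0.123389 + 0.723020 = 0.599631.
Q̄ = (S_0/π) × [bracket] = (1361/π) × 0.599631 = 259.8 W/m².

Q̄ ≈ 260 W/m²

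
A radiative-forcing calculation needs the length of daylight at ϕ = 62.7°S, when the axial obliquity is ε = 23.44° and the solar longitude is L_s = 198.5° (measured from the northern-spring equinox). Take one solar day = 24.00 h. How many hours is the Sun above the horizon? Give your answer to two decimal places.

13.90 h

Solar declination: sin δ = sin ε · sin L_s = sin 23.44° × sin 198.5° = -0.12622, so δ = -7.251°.
cos h₀ = −tan ϕ · tan δ = −tan(-62.7°) × tan(-7.251°) = -0.2465, so h₀ = 1.8199 rad = 104.27°.
Daylight = 2h₀/(2π) × 24.00 h = (1.8199/π) × 24.00 = 13.90 h.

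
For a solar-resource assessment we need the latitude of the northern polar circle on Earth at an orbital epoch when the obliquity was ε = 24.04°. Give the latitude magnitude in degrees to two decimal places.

The polar circle is the lowest latitude that experiences at least one full rotation of continuous daylight at the northern-summer solstice; it lies at |ϕ| = 90° − ε = 90° − 24.04° = 65.96°.

65.96°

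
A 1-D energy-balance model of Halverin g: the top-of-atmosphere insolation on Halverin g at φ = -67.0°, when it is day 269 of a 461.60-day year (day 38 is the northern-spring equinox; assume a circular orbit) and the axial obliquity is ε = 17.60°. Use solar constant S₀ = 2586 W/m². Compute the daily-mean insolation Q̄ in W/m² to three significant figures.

Solar longitude: λ_s = 360° × (269 − 38)/461.60 = 180.156°.
sin δ = sin 17.60° × sin 180.156° = -0.00082, so δ = -0.047°.
cos H₀ = −tan(-67.0°) tan(-0.047°) = -0.0019, H₀ = 1.5727 rad.
Bracket: H₀ sin φ sin δ + cos φ cos δ sin H₀ = 1.5727×-0.92050×-0.00082 + 0.39073×1.00000×1.00000 = 0.001187 + 0.390730 = 0.391917.
Q̄ = (S₀/π) × [bracket] = (2586/π) × 0.391917 = 322.6 W/m².

Q̄ ≈ 323 W/m²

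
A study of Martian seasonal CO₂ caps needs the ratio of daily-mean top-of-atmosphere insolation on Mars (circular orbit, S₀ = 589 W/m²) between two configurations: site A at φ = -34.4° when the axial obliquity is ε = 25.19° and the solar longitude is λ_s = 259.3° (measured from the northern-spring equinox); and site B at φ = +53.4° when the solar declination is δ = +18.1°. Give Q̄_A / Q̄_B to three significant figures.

Q̄_A / Q̄_B ≈ 1.14

— Configuration A (φ=-34.4°):
Solar declination: sin δ = sin ε · sin λ_s = sin 25.19° × sin 259.3° = -0.41822, so δ = -24.722°.
cos H₀ = −tan(-34.4°) tan(-24.722°) = -0.3153, H₀ = 1.8915 rad.
Bracket: H₀ sin φ sin δ + cos φ cos δ sin H₀ = 1.8915×-0.56497×-0.41822 + 0.82511×0.90835×0.94901 = 0.446927 + 0.711272 = 1.158199.
Q̄ = (S₀/π) × [bracket] = (589/π) × 1.158199 = 217.14 W/m².
— Configuration B (φ=+53.4°):
cos H₀ = −tan(+53.4°) tan(+18.100°) = -0.4401, H₀ = 2.0265 rad.
Bracket: H₀ sin φ sin δ + cos φ cos δ sin H₀ = 2.0265×0.80282×0.31068 + 0.59622×0.95052×0.89795 = 0.505450 + 0.508885 = 1.014335.
Q̄ = (S₀/π) × [bracket] = (589/π) × 1.014335 = 190.17 W/m².
Ratio Q̄_A / Q̄_B = 217.14 / 190.17 = 1.142.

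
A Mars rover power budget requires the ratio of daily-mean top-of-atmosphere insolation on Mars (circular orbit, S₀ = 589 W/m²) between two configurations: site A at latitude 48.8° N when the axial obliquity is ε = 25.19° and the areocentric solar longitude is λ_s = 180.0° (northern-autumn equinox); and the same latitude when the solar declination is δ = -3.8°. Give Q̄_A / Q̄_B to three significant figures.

Q̄_A / Q̄_B ≈ 1.13

— Configuration A (φ=+48.8°):
sin δ = sin 25.19° × sin 180.0° = 0.00000, so δ = +0.000°.
cos H₀ = −tan(+48.8°) tan(+0.000°) = -0.0000, H₀ = 1.5708 rad.
Bracket: H₀ sin φ sin δ + cos φ cos δ sin H₀ = 1.5708×0.75241×0.00000 + 0.65869×1.00000×1.00000 = 0.000000 + 0.658690 = 0.658690.
Q̄ = (S₀/π) × [bracket] = (589/π) × 0.658690 = 123.49 W/m².
— Configuration B (φ=+48.8°):
cos H₀ = −tan(+48.8°) tan(-3.800°) = 0.0759, H₀ = 1.4949 rad.
Bracket: H₀ sin φ sin δ + cos φ cos δ sin H₀ = 1.4949×0.75241×-0.06627 + 0.65869×0.99780×0.99712 = -0.074539 + 0.655348 = 0.580809.
Q̄ = (S₀/π) × [bracket] = (589/π) × 0.580809 = 108.89 W/m².
Ratio Q̄_A / Q̄_B = 123.49 / 108.89 = 1.134.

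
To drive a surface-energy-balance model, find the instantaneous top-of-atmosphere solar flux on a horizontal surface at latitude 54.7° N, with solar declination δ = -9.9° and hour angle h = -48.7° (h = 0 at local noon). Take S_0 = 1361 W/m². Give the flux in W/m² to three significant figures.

320 W/m²

cos θ_z = sin ϕ sin δ + cos ϕ cos δ cos h = -0.140318 + 0.375708 = 0.235390.
Flux = S_0 · cos θ_z = 1361 × 0.235390 = 320.4 W/m².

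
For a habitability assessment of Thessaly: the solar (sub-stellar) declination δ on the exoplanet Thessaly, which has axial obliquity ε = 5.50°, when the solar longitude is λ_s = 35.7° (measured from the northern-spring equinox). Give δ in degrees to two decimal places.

sin δ = sin ε · sin λ_s = sin 5.50° × sin 35.7° = 0.055930.
δ = arcsin(0.055930) = +3.21°.

δ = +3.21°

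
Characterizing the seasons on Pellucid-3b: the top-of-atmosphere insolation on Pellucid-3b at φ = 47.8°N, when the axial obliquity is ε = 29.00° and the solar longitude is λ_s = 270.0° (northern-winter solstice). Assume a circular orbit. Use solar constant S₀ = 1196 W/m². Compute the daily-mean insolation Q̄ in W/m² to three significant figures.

Q̄ ≈ 52.2 W/m²

Solar declination: sin δ = sin ε · sin λ_s = sin 29.00° × sin 270.0° = -0.48481, so δ = -29.000°.
cos H₀ = −tan(+47.8°) tan(-29.000°) = 0.6113, H₀ = 0.9131 rad.
Bracket: H₀ sin φ sin δ + cos φ cos δ sin H₀ = 0.9131×0.74080×-0.48481 + 0.67172×0.87462×0.79139 = -0.327937 + 0.464941 = 0.137004.
Q̄ = (S₀/π) × [bracket] = (1196/π) × 0.137004 = 52.16 W/m².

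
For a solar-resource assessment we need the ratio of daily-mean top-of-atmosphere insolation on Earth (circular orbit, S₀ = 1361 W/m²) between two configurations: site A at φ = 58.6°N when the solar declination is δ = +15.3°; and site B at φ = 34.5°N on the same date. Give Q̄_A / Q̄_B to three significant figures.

Q̄_A / Q̄_B ≈ 0.870

— Configuration A (φ=+58.6°):
cos H₀ = −tan(+58.6°) tan(+15.300°) = -0.4482, H₀ = 2.0355 rad.
Bracket: H₀ sin φ sin δ + cos φ cos δ sin H₀ = 2.0355×0.85355×0.26387 + 0.52101×0.96456×0.89394 = 0.458448 + 0.449245 = 0.907693.
Q̄ = (S₀/π) × [bracket] = (1361/π) × 0.907693 = 393.23 W/m².
— Configuration B (φ=+34.5°):
cos H₀ = −tan(+34.5°) tan(+15.300°) = -0.1880, H₀ = 1.7599 rad.
Bracket: H₀ sin φ sin δ + cos φ cos δ sin H₀ = 1.7599×0.56641×0.26387 + 0.82413×0.96456×0.98217 = 0.263032 + 0.780749 = 1.043781.
Q̄ = (S₀/π) × [bracket] = (1361/π) × 1.043781 = 452.19 W/m².
Ratio Q̄_A / Q̄_B = 393.23 / 452.19 = 0.8696.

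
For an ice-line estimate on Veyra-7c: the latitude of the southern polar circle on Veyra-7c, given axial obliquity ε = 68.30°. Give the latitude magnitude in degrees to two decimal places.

The polar circle is the lowest latitude that experiences at least one full rotation of continuous darkness at the northern-summer solstice; it lies at |φ| = 90° − ε = 90° − 68.30° = 21.70°.

21.70°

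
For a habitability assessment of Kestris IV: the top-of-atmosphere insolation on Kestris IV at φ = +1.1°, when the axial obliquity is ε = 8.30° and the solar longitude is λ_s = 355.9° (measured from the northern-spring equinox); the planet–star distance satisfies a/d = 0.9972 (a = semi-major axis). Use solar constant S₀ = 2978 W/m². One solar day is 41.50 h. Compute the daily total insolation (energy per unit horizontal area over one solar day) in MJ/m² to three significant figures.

141 MJ/m²

Solar declination: sin δ = sin ε · sin λ_s = sin 8.30° × sin 355.9° = -0.01032, so δ = -0.591°.
cos H₀ = −tan(+1.1°) tan(-0.591°) = 0.0002, H₀ = 1.5706 rad.
Bracket: H₀ sin φ sin δ + cos φ cos δ sin H₀ = 1.5706×0.01920×-0.01032 + 0.99982×0.99995×1.00000 = -0.000311 + 0.999770 = 0.999459.
Inverse-square distance factor (a/d)² = 0.9972² = 0.994408.
Q̄ = (S₀/π) × 0.994408 × [bracket] = (2978/π) × 0.994408 × 0.999459 = 942.12 W/m².
Daily total = Q̄ × 41.50 h × 3600 s/h = 942.12 × 41.50 × 3600 / 10⁶ = 140.8 MJ/m².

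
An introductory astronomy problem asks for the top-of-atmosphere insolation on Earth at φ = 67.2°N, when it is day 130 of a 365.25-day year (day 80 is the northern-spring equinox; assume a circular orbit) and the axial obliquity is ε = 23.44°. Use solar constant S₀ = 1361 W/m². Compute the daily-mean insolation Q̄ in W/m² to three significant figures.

Q̄ ≈ 397 W/m²

Solar longitude: λ_s = 360° × (130 − 80)/365.25 = 49.281°.
sin δ = sin 23.44° × sin 49.281° = 0.30149, so δ = +17.547°.
cos H₀ = −tan(+67.2°) tan(+17.547°) = -0.7522, H₀ = 2.4222 rad.
Bracket: H₀ sin φ sin δ + cos φ cos δ sin H₀ = 2.4222×0.92186×0.30149 + 0.38752×0.95347×0.65891 = 0.673206 + 0.243460 = 0.916666.
Q̄ = (S₀/π) × [bracket] = (1361/π) × 0.916666 = 397.1 W/m².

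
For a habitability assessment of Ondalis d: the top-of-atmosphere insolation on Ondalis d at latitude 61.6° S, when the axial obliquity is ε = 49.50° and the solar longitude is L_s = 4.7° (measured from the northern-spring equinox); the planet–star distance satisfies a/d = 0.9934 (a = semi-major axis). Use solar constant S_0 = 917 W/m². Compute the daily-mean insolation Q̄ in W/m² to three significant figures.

Q̄ ≈ 113 W/m²

Solar declination: sin δ = sin ε · sin L_s = sin 49.50° × sin 4.7° = 0.06231, so δ = +3.572°.
cos h₀ = −tan(-61.6°) tan(+3.572°) = 0.1155, h₀ = 1.4551 rad.
Bracket: h₀ sin ϕ sin δ + cos ϕ cos δ sin h₀ = 1.4551×-0.87965×0.06231 + 0.47562×0.99806×0.99331 = -0.079755 + 0.471522 = 0.391767.
Inverse-square distance factor (a/d)² = 0.9934² = 0.986844.
Q̄ = (S_0/π) × 0.986844 × [bracket] = (917/π) × 0.986844 × 0.391767 = 112.8 W/m².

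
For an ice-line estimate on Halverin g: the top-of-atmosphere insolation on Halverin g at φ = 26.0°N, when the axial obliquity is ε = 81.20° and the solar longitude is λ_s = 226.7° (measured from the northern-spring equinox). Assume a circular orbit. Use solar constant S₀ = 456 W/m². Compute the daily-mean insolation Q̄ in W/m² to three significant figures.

Solar declination: sin δ = sin ε · sin λ_s = sin 81.20° × sin 226.7° = -0.71921, so δ = -45.989°.
cos H₀ = −tan(+26.0°) tan(-45.989°) = 0.5049, H₀ = 1.0416 rad.
Bracket: H₀ sin φ sin δ + cos φ cos δ sin H₀ = 1.0416×0.43837×-0.71921 + 0.89879×0.69480×0.86320 = -0.328396 + 0.539051 = 0.210655.
Q̄ = (S₀/π) × [bracket] = (456/π) × 0.210655 = 30.58 W/m².

Q̄ ≈ 30.6 W/m²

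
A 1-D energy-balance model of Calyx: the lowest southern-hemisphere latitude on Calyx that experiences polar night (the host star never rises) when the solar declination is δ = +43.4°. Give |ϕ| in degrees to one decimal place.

Polar night requires cos h₀ = −tan ϕ tan δ ≥ 1, i.e. tan ϕ tan δ ≤ −1.
The boundary is |tan ϕ| · |tan δ| = 1, so |ϕ| = 90° − |δ| = 90° − 43.4° = 46.6° in the southern hemisphere.

|ϕ| = 46.6°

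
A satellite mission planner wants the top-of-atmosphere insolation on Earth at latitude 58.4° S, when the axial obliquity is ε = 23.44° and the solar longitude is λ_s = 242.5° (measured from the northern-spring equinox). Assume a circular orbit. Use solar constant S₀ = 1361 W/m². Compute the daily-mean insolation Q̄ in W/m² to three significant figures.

Q̄ ≈ 458 W/m²

Solar declination: sin δ = sin ε · sin λ_s = sin 23.44° × sin 242.5° = -0.35284, so δ = -20.661°.
cos H₀ = −tan(-58.4°) tan(-20.661°) = -0.6130, H₀ = 2.2306 rad.
Bracket: H₀ sin φ sin δ + cos φ cos δ sin H₀ = 2.2306×-0.85173×-0.35284 + 0.52399×0.93568×0.79011 = 0.670350 + 0.387381 = 1.057731.
Q̄ = (S₀/π) × [bracket] = (1361/π) × 1.057731 = 458.2 W/m².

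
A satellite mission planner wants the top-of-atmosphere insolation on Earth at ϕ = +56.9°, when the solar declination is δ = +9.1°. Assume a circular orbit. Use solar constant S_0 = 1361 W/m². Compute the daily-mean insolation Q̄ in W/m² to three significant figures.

Q̄ ≈ 331 W/m²

cos h₀ = −tan(+56.9°) tan(+9.100°) = -0.2457, h₀ = 1.8190 rad.
Bracket: h₀ sin ϕ sin δ + cos ϕ cos δ sin h₀ = 1.8190×0.83772×0.15816 + 0.54610×0.98741×0.96934 = 0.241006 + 0.522692 = 0.763698.
Q̄ = (S_0/π) × [bracket] = (1361/π) × 0.763698 = 330.8 W/m².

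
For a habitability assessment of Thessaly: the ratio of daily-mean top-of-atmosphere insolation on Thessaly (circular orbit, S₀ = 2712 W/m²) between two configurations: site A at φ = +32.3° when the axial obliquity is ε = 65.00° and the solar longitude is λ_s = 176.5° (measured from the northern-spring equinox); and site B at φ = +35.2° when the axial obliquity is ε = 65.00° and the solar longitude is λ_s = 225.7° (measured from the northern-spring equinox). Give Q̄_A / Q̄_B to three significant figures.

— Configuration A (φ=+32.3°):
Solar declination: sin δ = sin ε · sin λ_s = sin 65.00° × sin 176.5° = 0.05533, so δ = +3.172°.
cos H₀ = −tan(+32.3°) tan(+3.172°) = -0.0350, H₀ = 1.6058 rad.
Bracket: H₀ sin φ sin δ + cos φ cos δ sin H₀ = 1.6058×0.53435×0.05533 + 0.84526×0.99847×0.99939 = 0.047476 + 0.843452 = 0.890928.
Q̄ = (S₀/π) × [bracket] = (2712/π) × 0.890928 = 769.10 W/m².
— Configuration B (φ=+35.2°):
Solar declination: sin δ = sin ε · sin λ_s = sin 65.00° × sin 225.7° = -0.64864, so δ = -40.439°.
cos H₀ = −tan(+35.2°) tan(-40.439°) = 0.6012, H₀ = 0.9258 rad.
Bracket: H₀ sin φ sin δ + cos φ cos δ sin H₀ = 0.9258×0.57643×-0.64864 + 0.81714×0.76110×0.79911 = -0.346153 + 0.496987 = 0.150834.
Q̄ = (S₀/π) × [bracket] = (2712/π) × 0.150834 = 130.21 W/m².
Ratio Q̄_A / Q̄_B = 769.10 / 130.21 = 5.907.

Q̄_A / Q̄_B ≈ 5.91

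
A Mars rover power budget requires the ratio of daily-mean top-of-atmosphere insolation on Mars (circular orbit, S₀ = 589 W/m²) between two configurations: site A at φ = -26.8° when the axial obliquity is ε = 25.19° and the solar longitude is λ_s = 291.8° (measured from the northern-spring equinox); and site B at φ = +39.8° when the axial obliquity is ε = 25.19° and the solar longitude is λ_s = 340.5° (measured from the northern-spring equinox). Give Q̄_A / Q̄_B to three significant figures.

— Configuration A (φ=-26.8°):
Solar declination: sin δ = sin ε · sin λ_s = sin 25.19° × sin 291.8° = -0.39518, so δ = -23.277°.
cos H₀ = −tan(-26.8°) tan(-23.277°) = -0.2173, H₀ = 1.7899 rad.
Bracket: H₀ sin φ sin δ + cos φ cos δ sin H₀ = 1.7899×-0.45088×-0.39518 + 0.89259×0.91860×0.97610 = 0.318922 + 0.800337 = 1.119259.
Q̄ = (S₀/π) × [bracket] = (589/π) × 1.119259 = 209.84 W/m².
— Configuration B (φ=+39.8°):
Solar declination: sin δ = sin ε · sin λ_s = sin 25.19° × sin 340.5° = -0.14208, so δ = -8.168°.
cos H₀ = −tan(+39.8°) tan(-8.168°) = 0.1196, H₀ = 1.4509 rad.
Bracket: H₀ sin φ sin δ + cos φ cos δ sin H₀ = 1.4509×0.64011×-0.14208 + 0.76828×0.98986×0.99282 = -0.131955 + 0.755029 = 0.623074.
Q̄ = (S₀/π) × [bracket] = (589/π) × 0.623074 = 116.82 W/m².
Ratio Q̄_A / Q̄_B = 209.84 / 116.82 = 1.796.

Q̄_A / Q̄_B ≈ 1.80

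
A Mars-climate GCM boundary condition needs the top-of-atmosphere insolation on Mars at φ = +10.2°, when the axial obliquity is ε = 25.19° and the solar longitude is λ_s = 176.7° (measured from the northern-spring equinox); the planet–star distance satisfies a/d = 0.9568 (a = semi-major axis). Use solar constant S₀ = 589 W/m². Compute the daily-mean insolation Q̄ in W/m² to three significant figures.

Q̄ ≈ 170 W/m²

Solar declination: sin δ = sin ε · sin λ_s = sin 25.19° × sin 176.7° = 0.02450, so δ = +1.404°.
cos H₀ = −tan(+10.2°) tan(+1.404°) = -0.0044, H₀ = 1.5752 rad.
Bracket: H₀ sin φ sin δ + cos φ cos δ sin H₀ = 1.5752×0.17708×0.02450 + 0.98420×0.99970×0.99999 = 0.006834 + 0.983895 = 0.990729.
Inverse-square distance factor (a/d)² = 0.9568² = 0.915466.
Q̄ = (S₀/π) × 0.915466 × [bracket] = (589/π) × 0.915466 × 0.990729 = 170.0 W/m².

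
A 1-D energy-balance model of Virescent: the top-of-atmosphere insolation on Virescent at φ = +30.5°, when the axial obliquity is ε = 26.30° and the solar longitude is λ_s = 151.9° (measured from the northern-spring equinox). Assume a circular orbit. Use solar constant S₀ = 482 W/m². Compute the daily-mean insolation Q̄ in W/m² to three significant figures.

Solar declination: sin δ = sin ε · sin λ_s = sin 26.30° × sin 151.9° = 0.20869, so δ = +12.046°.
cos H₀ = −tan(+30.5°) tan(+12.046°) = -0.1257, H₀ = 1.6968 rad.
Bracket: H₀ sin φ sin δ + cos φ cos δ sin H₀ = 1.6968×0.50754×0.20869 + 0.86163×0.97798×0.99207 = 0.179723 + 0.835975 = 1.015698.
Q̄ = (S₀/π) × [bracket] = (482/π) × 1.015698 = 155.8 W/m².

Q̄ ≈ 156 W/m²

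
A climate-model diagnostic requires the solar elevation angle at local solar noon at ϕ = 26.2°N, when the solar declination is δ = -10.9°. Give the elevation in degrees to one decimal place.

52.9°

At local noon the hour angle is zero, so the zenith angle equals |ϕ − δ| = |+26.2° − (-10.900°)| = 37.100°.
Elevation = 90° − 37.100° = 52.9°.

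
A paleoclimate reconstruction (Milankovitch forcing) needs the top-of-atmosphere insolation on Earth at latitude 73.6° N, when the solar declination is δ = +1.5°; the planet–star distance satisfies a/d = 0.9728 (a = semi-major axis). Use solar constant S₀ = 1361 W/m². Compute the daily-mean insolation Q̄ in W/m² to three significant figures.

cos H₀ = −tan(+73.6°) tan(+1.500°) = -0.0890, H₀ = 1.6599 rad.
Bracket: H₀ sin φ sin δ + cos φ cos δ sin H₀ = 1.6599×0.95931×0.02618 + 0.28234×0.99966×0.99603 = 0.041688 + 0.281123 = 0.322811.
Inverse-square distance factor (a/d)² = 0.9728² = 0.946340.
Q̄ = (S₀/π) × 0.946340 × [bracket] = (1361/π) × 0.946340 × 0.322811 = 132.3 W/m².

Q̄ ≈ 132 W/m²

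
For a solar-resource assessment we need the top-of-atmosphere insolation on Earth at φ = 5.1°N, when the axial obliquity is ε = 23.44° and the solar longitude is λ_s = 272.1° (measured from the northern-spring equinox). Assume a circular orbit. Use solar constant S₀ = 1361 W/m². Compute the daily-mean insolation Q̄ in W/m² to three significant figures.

Solar declination: sin δ = sin ε · sin λ_s = sin 23.44° × sin 272.1° = -0.39752, so δ = -23.423°.
cos H₀ = −tan(+5.1°) tan(-23.423°) = 0.0387, H₀ = 1.5321 rad.
Bracket: H₀ sin φ sin δ + cos φ cos δ sin H₀ = 1.5321×0.08889×-0.39752 + 0.99604×0.91759×0.99925 = -0.054138 + 0.913271 = 0.859133.
Q̄ = (S₀/π) × [bracket] = (1361/π) × 0.859133 = 372.2 W/m².

Q̄ ≈ 372 W/m²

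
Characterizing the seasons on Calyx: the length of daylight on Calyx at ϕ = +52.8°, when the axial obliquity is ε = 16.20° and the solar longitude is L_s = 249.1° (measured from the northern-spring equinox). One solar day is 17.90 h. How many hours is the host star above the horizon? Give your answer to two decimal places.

Solar declination: sin δ = sin ε · sin L_s = sin 16.20° × sin 249.1° = -0.26063, so δ = -15.108°.
cos h₀ = −tan ϕ · tan δ = −tan(+52.8°) × tan(-15.108°) = 0.3557, so h₀ = 1.2072 rad = 69.17°.
Daylight = 2h₀/(2π) × 17.90 h = (1.2072/π) × 17.90 = 6.88 h.

6.88 h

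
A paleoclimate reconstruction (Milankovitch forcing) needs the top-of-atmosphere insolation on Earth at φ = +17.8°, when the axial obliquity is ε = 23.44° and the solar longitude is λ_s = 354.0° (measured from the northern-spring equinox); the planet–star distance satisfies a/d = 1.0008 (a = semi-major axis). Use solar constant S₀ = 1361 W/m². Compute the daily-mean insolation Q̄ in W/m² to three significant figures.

Solar declination: sin δ = sin ε · sin λ_s = sin 23.44° × sin 354.0° = -0.04158, so δ = -2.383°.
cos H₀ = −tan(+17.8°) tan(-2.383°) = 0.0134, H₀ = 1.5574 rad.
Bracket: H₀ sin φ sin δ + cos φ cos δ sin H₀ = 1.5574×0.30570×-0.04158 + 0.95213×0.99914×0.99991 = -0.019796 + 0.951226 = 0.931430.
Inverse-square distance factor (a/d)² = 1.0008² = 1.001601.
Q̄ = (S₀/π) × 1.001601 × [bracket] = (1361/π) × 1.001601 × 0.931430 = 404.2 W/m².

Q̄ ≈ 404 W/m²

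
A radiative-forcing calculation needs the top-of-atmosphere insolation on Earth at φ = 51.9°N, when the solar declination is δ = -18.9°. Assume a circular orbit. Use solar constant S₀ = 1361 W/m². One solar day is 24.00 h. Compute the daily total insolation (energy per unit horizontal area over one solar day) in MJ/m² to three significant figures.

cos H₀ = −tan(+51.9°) tan(-18.900°) = 0.4366, H₀ = 1.1189 rad.
Bracket: H₀ sin φ sin δ + cos φ cos δ sin H₀ = 1.1189×0.78694×-0.32392 + 0.61704×0.94609×0.89963 = -0.285214 + 0.525182 = 0.239968.
Q̄ = (S₀/π) × [bracket] = (1361/π) × 0.239968 = 103.96 W/m².
Daily total = Q̄ × 24.00 h × 3600 s/h = 103.96 × 24.00 × 3600 / 10⁶ = 8.982 MJ/m².

8.98 MJ/m²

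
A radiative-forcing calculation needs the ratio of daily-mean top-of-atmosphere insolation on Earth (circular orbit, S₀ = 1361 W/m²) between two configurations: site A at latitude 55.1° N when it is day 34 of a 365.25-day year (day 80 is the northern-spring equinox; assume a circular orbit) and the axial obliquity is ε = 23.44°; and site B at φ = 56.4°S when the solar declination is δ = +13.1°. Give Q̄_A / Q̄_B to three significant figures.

— Configuration A (φ=+55.1°):
Solar longitude: λ_s = 360° × (34 − 80)/365.25 = -45.339°, i.e. -45.339° + 360° = 314.661°.
sin δ = sin 23.44° × sin 314.661° = -0.28294, so δ = -16.436°.
cos H₀ = −tan(+55.1°) tan(-16.436°) = 0.4229, H₀ = 1.1342 rad.
Bracket: H₀ sin φ sin δ + cos φ cos δ sin H₀ = 1.1342×0.82015×-0.28294 + 0.57215×0.95914×0.90620 = -0.263195 + 0.497297 = 0.234102.
Q̄ = (S₀/π) × [bracket] = (1361/π) × 0.234102 = 101.42 W/m².
— Configuration B (φ=-56.4°):
cos H₀ = −tan(-56.4°) tan(+13.100°) = 0.3503, H₀ = 1.2130 rad.
Bracket: H₀ sin φ sin δ + cos φ cos δ sin H₀ = 1.2130×-0.83292×0.22665 + 0.55339×0.97398×0.93666 = -0.228992 + 0.504851 = 0.275859.
Q̄ = (S₀/π) × [bracket] = (1361/π) × 0.275859 = 119.51 W/m².
Ratio Q̄_A / Q̄_B = 101.42 / 119.51 = 0.8486.

Q̄_A / Q̄_B ≈ 0.849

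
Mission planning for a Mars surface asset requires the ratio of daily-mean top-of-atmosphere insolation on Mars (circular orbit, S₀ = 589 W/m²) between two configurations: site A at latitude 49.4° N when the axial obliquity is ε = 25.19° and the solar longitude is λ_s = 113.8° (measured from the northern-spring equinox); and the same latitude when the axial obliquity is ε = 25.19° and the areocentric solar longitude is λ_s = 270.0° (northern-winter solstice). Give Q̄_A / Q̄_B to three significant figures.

Q̄_A / Q̄_B ≈ 6.60

— Configuration A (φ=+49.4°):
Solar declination: sin δ = sin ε · sin λ_s = sin 25.19° × sin 113.8° = 0.38943, so δ = +22.919°.
cos H₀ = −tan(+49.4°) tan(+22.919°) = -0.4933, H₀ = 2.0867 rad.
Bracket: H₀ sin φ sin δ + cos φ cos δ sin H₀ = 2.0867×0.75927×0.38943 + 0.65077×0.92106×0.86986 = 0.617001 + 0.521393 = 1.138394.
Q̄ = (S₀/π) × [bracket] = (589/π) × 1.138394 = 213.43 W/m².
— Configuration B (φ=+49.4°):
sin δ = sin 25.19° × sin 270.0° = -0.42562, so δ = -25.190°.
cos H₀ = −tan(+49.4°) tan(-25.190°) = 0.5488, H₀ = 0.9899 rad.
Bracket: H₀ sin φ sin δ + cos φ cos δ sin H₀ = 0.9899×0.75927×-0.42562 + 0.65077×0.90490×0.83597 = -0.319897 + 0.492287 = 0.172390.
Q̄ = (S₀/π) × [bracket] = (589/π) × 0.172390 = 32.320 W/m².
Ratio Q̄_A / Q̄_B = 213.43 / 32.320 = 6.604.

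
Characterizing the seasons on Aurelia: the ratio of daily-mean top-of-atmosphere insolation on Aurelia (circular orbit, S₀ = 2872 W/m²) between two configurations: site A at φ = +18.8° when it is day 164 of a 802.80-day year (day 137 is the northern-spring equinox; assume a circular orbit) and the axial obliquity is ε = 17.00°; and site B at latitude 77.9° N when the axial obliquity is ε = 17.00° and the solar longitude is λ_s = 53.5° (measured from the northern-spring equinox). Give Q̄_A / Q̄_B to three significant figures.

— Configuration A (φ=+18.8°):
Solar longitude: λ_s = 360° × (164 − 137)/802.80 = 12.108°.
sin δ = sin 17.00° × sin 12.108° = 0.06132, so δ = +3.516°.
cos H₀ = −tan(+18.8°) tan(+3.516°) = -0.0209, H₀ = 1.5917 rad.
Bracket: H₀ sin φ sin δ + cos φ cos δ sin H₀ = 1.5917×0.32227×0.06132 + 0.94665×0.99812×0.99978 = 0.031455 + 0.944662 = 0.976117.
Q̄ = (S₀/π) × [bracket] = (2872/π) × 0.976117 = 892.35 W/m².
— Configuration B (φ=+77.9°):
Solar declination: sin δ = sin ε · sin λ_s = sin 17.00° × sin 53.5° = 0.23503, so δ = +13.593°.
cos H₀ = −tan(+77.9°) tan(+13.593°) = -1.1279 ≤ −1 ⇒ polar day, H₀ = π.
Bracket: H₀ sin φ sin δ + cos φ cos δ sin H₀ = 3.1416×0.97778×0.23503 + 0.20962×0.97199×0.00000 = 0.721964 + 0.000000 = 0.721964.
Q̄ = (S₀/π) × [bracket] = (2872/π) × 0.721964 = 660.01 W/m².
Ratio Q̄_A / Q̄_B = 892.35 / 660.01 = 1.352.

Q̄_A / Q̄_B ≈ 1.35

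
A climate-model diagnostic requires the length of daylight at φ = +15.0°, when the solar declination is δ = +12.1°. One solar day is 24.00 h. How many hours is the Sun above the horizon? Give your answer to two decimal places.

12.44 h

cos H₀ = −tan φ · tan δ = −tan(+15.0°) × tan(+12.100°) = -0.0574, so H₀ = 1.6283 rad = 93.29°.
Daylight = 2H₀/(2π) × 24.00 h = (1.6283/π) × 24.00 = 12.44 h.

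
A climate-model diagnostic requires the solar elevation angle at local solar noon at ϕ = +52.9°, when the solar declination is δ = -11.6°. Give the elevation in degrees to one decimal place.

At local noon the hour angle is zero, so the zenith angle equals |ϕ − δ| = |+52.9° − (-11.600°)| = 64.500°.
Elevation = 90° − 64.500° = 25.5°.

25.5°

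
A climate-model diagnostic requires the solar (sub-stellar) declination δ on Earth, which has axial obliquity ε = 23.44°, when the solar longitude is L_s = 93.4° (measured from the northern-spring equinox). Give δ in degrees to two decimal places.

δ = +23.40°

sin δ = sin ε · sin L_s = sin 23.44° × sin 93.4° = 0.397088.
δ = arcsin(0.397088) = +23.40°.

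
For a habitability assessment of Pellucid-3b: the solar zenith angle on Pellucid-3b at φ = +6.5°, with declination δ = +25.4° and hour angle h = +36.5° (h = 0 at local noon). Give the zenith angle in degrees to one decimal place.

cos θ_z = sin φ sin δ + cos φ cos δ cos h = 0.048557 + 0.721484 = 0.770041.
θ_z = arccos(0.770041) = 39.6°.

θ_z = 39.6°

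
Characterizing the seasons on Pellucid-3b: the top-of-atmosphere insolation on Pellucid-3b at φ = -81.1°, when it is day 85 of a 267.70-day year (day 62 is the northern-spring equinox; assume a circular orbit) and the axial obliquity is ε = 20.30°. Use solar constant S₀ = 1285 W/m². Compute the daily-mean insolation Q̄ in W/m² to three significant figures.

Solar longitude: λ_s = 360° × (85 − 62)/267.70 = 30.930°.
sin δ = sin 20.30° × sin 30.930° = 0.17832, so δ = +10.272°.
cos H₀ = −tan(-81.1°) tan(+10.272°) = 1.1573 ≥ 1 ⇒ polar night, H₀ = 0 and Q̄ = 0.

Q̄ ≈ 0.00 W/m²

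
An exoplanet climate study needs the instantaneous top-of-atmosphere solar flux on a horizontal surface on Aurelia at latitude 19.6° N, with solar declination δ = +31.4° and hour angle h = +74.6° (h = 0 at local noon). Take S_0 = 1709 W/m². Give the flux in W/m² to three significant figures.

cos θ_z = sin ϕ sin δ + cos ϕ cos δ cos h = 0.174773 + 0.213532 = 0.388305.
Flux = S_0 · cos θ_z = 1709 × 0.388305 = 663.6 W/m².

664 W/m²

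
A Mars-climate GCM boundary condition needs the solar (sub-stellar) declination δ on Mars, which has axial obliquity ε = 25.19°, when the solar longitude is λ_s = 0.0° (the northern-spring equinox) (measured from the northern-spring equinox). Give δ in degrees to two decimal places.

δ = +0.00°

sin δ = sin ε · sin λ_s = sin 25.19° × sin 0.0° = 0.000000.
δ = arcsin(0.000000) = +0.00°.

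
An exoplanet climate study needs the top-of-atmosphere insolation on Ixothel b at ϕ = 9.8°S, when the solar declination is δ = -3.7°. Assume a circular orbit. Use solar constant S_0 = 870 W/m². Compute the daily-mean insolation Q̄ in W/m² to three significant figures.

Q̄ ≈ 277 W/m²

cos h₀ = −tan(-9.8°) tan(-3.700°) = -0.0112, h₀ = 1.5820 rad.
Bracket: h₀ sin ϕ sin δ + cos ϕ cos δ sin h₀ = 1.5820×-0.17021×-0.06453 + 0.98541×0.99792×0.99994 = 0.017376 + 0.983301 = 1.000677.
Q̄ = (S_0/π) × [bracket] = (870/π) × 1.000677 = 277.1 W/m².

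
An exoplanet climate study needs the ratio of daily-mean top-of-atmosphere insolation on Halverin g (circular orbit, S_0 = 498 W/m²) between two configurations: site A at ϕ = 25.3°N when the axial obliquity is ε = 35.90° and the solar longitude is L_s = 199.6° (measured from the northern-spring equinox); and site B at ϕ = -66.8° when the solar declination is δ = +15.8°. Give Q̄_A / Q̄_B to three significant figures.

— Configuration A (ϕ=+25.3°):
Solar declination: sin δ = sin ε · sin L_s = sin 35.90° × sin 199.6° = -0.19670, so δ = -11.344°.
cos h₀ = −tan(+25.3°) tan(-11.344°) = 0.0948, h₀ = 1.4758 rad.
Bracket: h₀ sin ϕ sin δ + cos ϕ cos δ sin h₀ = 1.4758×0.42736×-0.19670 + 0.90408×0.98046×0.99549 = -0.124058 + 0.882417 = 0.758359.
Q̄ = (S_0/π) × [bracket] = (498/π) × 0.758359 = 120.21 W/m².
— Configuration B (ϕ=-66.8°):
cos h₀ = −tan(-66.8°) tan(+15.800°) = 0.6602, h₀ = 0.8497 rad.
Bracket: h₀ sin ϕ sin δ + cos ϕ cos δ sin h₀ = 0.8497×-0.91914×0.27228 + 0.39394×0.96222×0.75107 = -0.212649 + 0.284698 = 0.072049.
Q̄ = (S_0/π) × [bracket] = (498/π) × 0.072049 = 11.421 W/m².
Ratio Q̄_A / Q̄_B = 120.21 / 11.421 = 10.53.

Q̄_A / Q̄_B ≈ 10.5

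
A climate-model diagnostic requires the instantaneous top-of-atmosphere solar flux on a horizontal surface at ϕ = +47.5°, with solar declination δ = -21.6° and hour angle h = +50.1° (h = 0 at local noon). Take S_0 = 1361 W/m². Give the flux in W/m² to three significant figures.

cos θ_z = sin ϕ sin δ + cos ϕ cos δ cos h = -0.271410 + 0.402925 = 0.131515.
Flux = S_0 · cos θ_z = 1361 × 0.131515 = 179.0 W/m².

179 W/m²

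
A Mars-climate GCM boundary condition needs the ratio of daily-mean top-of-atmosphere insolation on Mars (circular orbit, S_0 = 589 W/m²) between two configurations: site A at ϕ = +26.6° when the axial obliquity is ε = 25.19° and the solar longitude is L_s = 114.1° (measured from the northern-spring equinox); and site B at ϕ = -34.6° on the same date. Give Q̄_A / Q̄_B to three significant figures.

Q̄_A / Q̄_B ≈ 2.51

— Configuration A (ϕ=+26.6°):
Solar declination: sin δ = sin ε · sin L_s = sin 25.19° × sin 114.1° = 0.38852, so δ = +22.863°.
cos h₀ = −tan(+26.6°) tan(+22.863°) = -0.2111, h₀ = 1.7835 rad.
Bracket: h₀ sin ϕ sin δ + cos ϕ cos δ sin h₀ = 1.7835×0.44776×0.38852 + 0.89415×0.92144×0.97745 = 0.310264 + 0.805327 = 1.115591.
Q̄ = (S_0/π) × [bracket] = (589/π) × 1.115591 = 209.16 W/m².
— Configuration B (ϕ=-34.6°):
cos h₀ = −tan(-34.6°) tan(+22.863°) = 0.2909, h₀ = 1.2757 rad.
Bracket: h₀ sin ϕ sin δ + cos ϕ cos δ sin h₀ = 1.2757×-0.56784×0.38852 + 0.82314×0.92144×0.95676 = -0.281441 + 0.725678 = 0.444237.
Q̄ = (S_0/π) × [bracket] = (589/π) × 0.444237 = 83.288 W/m².
Ratio Q̄_A / Q̄_B = 209.16 / 83.288 = 2.511.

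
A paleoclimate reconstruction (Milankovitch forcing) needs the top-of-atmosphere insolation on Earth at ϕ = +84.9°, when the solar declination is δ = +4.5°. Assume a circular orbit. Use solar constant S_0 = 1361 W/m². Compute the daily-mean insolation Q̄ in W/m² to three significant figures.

Q̄ ≈ 108 W/m²

cos h₀ = −tan(+84.9°) tan(+4.500°) = -0.8818, h₀ = 2.6505 rad.
Bracket: h₀ sin ϕ sin δ + cos ϕ cos δ sin h₀ = 2.6505×0.99604×0.07846 + 0.08889×0.99692×0.47156 = 0.207135 + 0.041788 = 0.248923.
Q̄ = (S_0/π) × [bracket] = (1361/π) × 0.248923 = 107.8 W/m².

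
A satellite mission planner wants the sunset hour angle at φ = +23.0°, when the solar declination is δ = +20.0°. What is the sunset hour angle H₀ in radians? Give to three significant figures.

H₀ = 1.73 rad

cos H₀ = −tan φ · tan δ = −tan(+23.0°) × tan(+20.000°) = -0.1545, so H₀ = 1.7259 rad = 98.89°.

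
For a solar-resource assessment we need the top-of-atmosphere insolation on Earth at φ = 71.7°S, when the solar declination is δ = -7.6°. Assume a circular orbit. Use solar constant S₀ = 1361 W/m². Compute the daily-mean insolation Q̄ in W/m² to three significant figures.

Q̄ ≈ 231 W/m²

cos H₀ = −tan(-71.7°) tan(-7.600°) = -0.4035, H₀ = 1.9861 rad.
Bracket: H₀ sin φ sin δ + cos φ cos δ sin H₀ = 1.9861×-0.94943×-0.13226 + 0.31399×0.99122×0.91500 = 0.249398 + 0.284778 = 0.534176.
Q̄ = (S₀/π) × [bracket] = (1361/π) × 0.534176 = 231.4 W/m².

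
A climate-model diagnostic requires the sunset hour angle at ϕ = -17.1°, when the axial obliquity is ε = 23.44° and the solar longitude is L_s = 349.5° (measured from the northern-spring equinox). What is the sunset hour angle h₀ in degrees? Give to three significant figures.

Solar declination: sin δ = sin ε · sin L_s = sin 23.44° × sin 349.5° = -0.07249, so δ = -4.157°.
cos h₀ = −tan ϕ · tan δ = −tan(-17.1°) × tan(-4.157°) = -0.0224, so h₀ = 1.5932 rad = 91.28°.

h₀ = 91.3°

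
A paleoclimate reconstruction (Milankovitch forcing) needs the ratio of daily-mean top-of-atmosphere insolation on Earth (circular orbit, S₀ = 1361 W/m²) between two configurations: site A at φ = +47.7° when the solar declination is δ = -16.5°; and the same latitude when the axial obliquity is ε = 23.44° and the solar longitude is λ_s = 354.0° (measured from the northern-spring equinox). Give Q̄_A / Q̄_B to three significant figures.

Q̄_A / Q̄_B ≈ 0.560

— Configuration A (φ=+47.7°):
cos H₀ = −tan(+47.7°) tan(-16.500°) = 0.3255, H₀ = 1.2392 rad.
Bracket: H₀ sin φ sin δ + cos φ cos δ sin H₀ = 1.2392×0.73963×-0.28402 + 0.67301×0.95882×0.94553 = -0.260318 + 0.610146 = 0.349828.
Q̄ = (S₀/π) × [bracket] = (1361/π) × 0.349828 = 151.55 W/m².
— Configuration B (φ=+47.7°):
Solar declination: sin δ = sin ε · sin λ_s = sin 23.44° × sin 354.0° = -0.04158, so δ = -2.383°.
cos H₀ = −tan(+47.7°) tan(-2.383°) = 0.0457, H₀ = 1.5250 rad.
Bracket: H₀ sin φ sin δ + cos φ cos δ sin H₀ = 1.5250×0.73963×-0.04158 + 0.67301×0.99914×0.99895 = -0.046900 + 0.671725 = 0.624825.
Q̄ = (S₀/π) × [bracket] = (1361/π) × 0.624825 = 270.69 W/m².
Ratio Q̄_A / Q̄_B = 151.55 / 270.69 = 0.5599.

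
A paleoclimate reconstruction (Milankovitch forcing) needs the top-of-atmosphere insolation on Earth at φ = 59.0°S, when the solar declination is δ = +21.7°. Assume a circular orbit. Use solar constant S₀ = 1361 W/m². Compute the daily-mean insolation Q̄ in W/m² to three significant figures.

cos H₀ = −tan(-59.0°) tan(+21.700°) = 0.6623, H₀ = 0.8469 rad.
Bracket: H₀ sin φ sin δ + cos φ cos δ sin H₀ = 0.8469×-0.85717×0.36975 + 0.51504×0.92913×0.74924 = -0.268415 + 0.358541 = 0.090126.
Q̄ = (S₀/π) × [bracket] = (1361/π) × 0.090126 = 39.04 W/m².

Q̄ ≈ 39.0 W/m²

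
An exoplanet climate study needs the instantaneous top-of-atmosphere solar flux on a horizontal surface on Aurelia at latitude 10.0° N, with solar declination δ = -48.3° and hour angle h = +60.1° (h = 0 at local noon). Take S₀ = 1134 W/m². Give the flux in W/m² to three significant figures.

cos θ_z = sin φ sin δ + cos φ cos δ cos h = -0.129652 + 0.326571 = 0.196919.
Flux = S₀ · cos θ_z = 1134 × 0.196919 = 223.3 W/m².

223 W/m²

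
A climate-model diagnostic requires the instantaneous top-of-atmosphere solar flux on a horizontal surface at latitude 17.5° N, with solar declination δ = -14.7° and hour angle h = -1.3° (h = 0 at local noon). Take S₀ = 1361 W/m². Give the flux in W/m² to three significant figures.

cos θ_z = sin φ sin δ + cos φ cos δ cos h = -0.076306 + 0.922262 = 0.845956.
Flux = S₀ · cos θ_z = 1361 × 0.845956 = 1151 W/m².

1.15e+03 W/m²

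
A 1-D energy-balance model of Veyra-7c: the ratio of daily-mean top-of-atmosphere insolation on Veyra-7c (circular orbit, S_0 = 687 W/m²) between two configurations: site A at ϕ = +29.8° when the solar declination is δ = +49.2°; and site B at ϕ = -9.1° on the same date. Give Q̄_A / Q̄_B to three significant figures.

— Configuration A (ϕ=+29.8°):
cos h₀ = −tan(+29.8°) tan(+49.200°) = -0.6635, h₀ = 2.2963 rad.
Bracket: h₀ sin ϕ sin δ + cos ϕ cos δ sin h₀ = 2.2963×0.49697×0.75700 + 0.86777×0.65342×0.74819 = 0.863883 + 0.424237 = 1.288120.
Q̄ = (S_0/π) × [bracket] = (687/π) × 1.288120 = 281.68 W/m².
— Configuration B (ϕ=-9.1°):
cos h₀ = −tan(-9.1°) tan(+49.200°) = 0.1856, h₀ = 1.3842 rad.
Bracket: h₀ sin ϕ sin δ + cos ϕ cos δ sin h₀ = 1.3842×-0.15816×0.75700 + 0.98741×0.65342×0.98263 = -0.165726 + 0.633986 = 0.468260.
Q̄ = (S_0/π) × [bracket] = (687/π) × 0.468260 = 102.40 W/m².
Ratio Q̄_A / Q̄_B = 281.68 / 102.40 = 2.751.

Q̄_A / Q̄_B ≈ 2.75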